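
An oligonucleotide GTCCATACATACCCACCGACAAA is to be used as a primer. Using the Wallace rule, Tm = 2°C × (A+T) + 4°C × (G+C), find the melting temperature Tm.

68°C

T=3, G=2, A=9, C=9
A+T = 12, G+C = 11
Tm = 2×12 + 4×11 = 68°C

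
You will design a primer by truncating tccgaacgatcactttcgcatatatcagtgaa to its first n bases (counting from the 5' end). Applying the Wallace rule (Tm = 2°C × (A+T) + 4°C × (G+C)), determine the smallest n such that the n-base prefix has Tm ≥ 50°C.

n = 17

First 16 bases: TCCGAACGATCACTTT → Tm = 46°C (< 50°C)
First 17 bases: TCCGAACGATCACTTTC → Tm = 50°C (≥ 50°C)
Since every base adds ≥2°C, Tm only increases with n, so the threshold is first crossed at n = 17.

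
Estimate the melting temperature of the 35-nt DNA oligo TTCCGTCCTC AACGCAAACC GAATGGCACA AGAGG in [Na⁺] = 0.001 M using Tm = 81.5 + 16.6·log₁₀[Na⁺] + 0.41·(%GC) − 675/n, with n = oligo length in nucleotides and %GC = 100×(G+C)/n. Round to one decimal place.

34.7°C

Length n = 35. Base counts: G=8, A=11, C=11, T=5
G+C = 19, so %GC = 19/35 × 100 = 54.286%
Salt term: 16.6 × (-3) = -49.8
GC term: 0.41 × 54.286 = 22.257; length term: −675/35 = −19.286
Tm = 81.5 + (-49.8) + 22.257 − 19.286 = 34.671 → 34.7°C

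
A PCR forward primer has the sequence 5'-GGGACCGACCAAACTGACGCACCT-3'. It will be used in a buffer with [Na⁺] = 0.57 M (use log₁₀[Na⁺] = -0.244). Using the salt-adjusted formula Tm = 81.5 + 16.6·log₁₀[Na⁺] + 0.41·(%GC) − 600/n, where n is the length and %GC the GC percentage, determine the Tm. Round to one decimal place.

Length n = 24. Counting bases: C=9, G=6, T=2, A=7
G+C = 15, so %GC = 15/24 × 100 = 62.5%
Salt term: 16.6 × (-0.244) = -4.05
GC term: 0.41 × 62.5 = 25.625; length term: −600/24 = −25
Tm = 81.5 + (-4.05) + 25.625 − 25 = 78.075 → 78.1°C

78.1°C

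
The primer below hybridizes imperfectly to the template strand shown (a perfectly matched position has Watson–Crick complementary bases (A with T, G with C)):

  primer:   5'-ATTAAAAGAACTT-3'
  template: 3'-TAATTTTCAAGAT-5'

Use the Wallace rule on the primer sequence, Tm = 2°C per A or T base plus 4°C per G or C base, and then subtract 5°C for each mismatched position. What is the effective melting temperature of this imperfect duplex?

15°C

Primer base counts: A=7, T=4, G=1, C=1 → A+T=11, G+C=2
Perfect-match Tm = 2(11) + 4(2) = 22 + 8 = 30°C
Mismatches (positions where the bases are not complementary): 3 (at positions 9, 10, 13)
Effective Tm = 30 − 3×5 = 30 − 15 = 15°C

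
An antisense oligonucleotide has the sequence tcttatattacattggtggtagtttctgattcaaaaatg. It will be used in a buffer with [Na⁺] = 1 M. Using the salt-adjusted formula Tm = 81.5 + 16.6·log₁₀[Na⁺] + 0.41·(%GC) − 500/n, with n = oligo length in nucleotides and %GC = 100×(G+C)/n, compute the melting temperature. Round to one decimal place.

Length n = 39. A=11, C=4, T=17, G=7
G+C = 11, so %GC = 11/39 × 100 = 28.205%
Salt term: 16.6 × (0) = 0
GC term: 0.41 × 28.205 = 11.564; length term: −500/39 = −12.821
Tm = 81.5 + (0) + 11.564 − 12.821 = 80.243 → 80.2°C

80.2°C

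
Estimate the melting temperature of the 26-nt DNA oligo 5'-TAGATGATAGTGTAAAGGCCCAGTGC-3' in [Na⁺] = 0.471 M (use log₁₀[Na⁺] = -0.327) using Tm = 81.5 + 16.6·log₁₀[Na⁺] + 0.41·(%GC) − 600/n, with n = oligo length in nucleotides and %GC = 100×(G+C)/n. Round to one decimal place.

Length n = 26. Scanning the sequence gives A=8, T=6, G=8, C=4.
G+C = 12, so %GC = 12/26 × 100 = 46.154%
Salt term: 16.6 × (-0.327) = -5.428
GC term: 0.41 × 46.154 = 18.923; length term: −600/26 = −23.077
Tm = 81.5 + (-5.428) + 18.923 − 23.077 = 71.918 → 71.9°C

71.9°C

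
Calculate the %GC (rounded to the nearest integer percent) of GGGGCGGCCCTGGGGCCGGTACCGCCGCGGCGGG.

Counting bases: A=1, G=19, C=12, T=2
G+C = 19 + 12 = 31 out of 34 bases
%GC = 31/34 × 100 = 91.18% ≈ 91%

91%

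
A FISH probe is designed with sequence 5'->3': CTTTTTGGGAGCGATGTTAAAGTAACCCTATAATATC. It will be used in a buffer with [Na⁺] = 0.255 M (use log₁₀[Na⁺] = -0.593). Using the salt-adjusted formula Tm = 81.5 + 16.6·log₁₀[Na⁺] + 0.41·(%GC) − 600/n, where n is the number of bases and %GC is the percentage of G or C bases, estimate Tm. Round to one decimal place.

69.8°C

Length n = 37. Counting bases: G=7, T=13, C=6, A=11
G+C = 13, so %GC = 13/37 × 100 = 35.135%
Salt term: 16.6 × (-0.593) = -9.844
GC term: 0.41 × 35.135 = 14.405; length term: −600/37 = −16.216
Tm = 81.5 + (-9.844) + 14.405 − 16.216 = 69.845 → 69.8°C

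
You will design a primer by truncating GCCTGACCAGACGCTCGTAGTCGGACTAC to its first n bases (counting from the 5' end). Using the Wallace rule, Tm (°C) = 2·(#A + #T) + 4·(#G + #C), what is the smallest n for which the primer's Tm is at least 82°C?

First 24 bases: GCCTGACCAGACGCTCGTAGTCGG → Tm = 80°C (< 82°C)
First 25 bases: GCCTGACCAGACGCTCGTAGTCGGA → Tm = 82°C (≥ 82°C)
Since every base adds ≥2°C, Tm only increases with n, so the threshold is first crossed at n = 25.

n = 25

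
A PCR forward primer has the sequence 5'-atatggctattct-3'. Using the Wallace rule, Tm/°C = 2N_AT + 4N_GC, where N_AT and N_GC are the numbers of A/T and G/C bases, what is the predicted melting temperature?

34°C

Scanning the sequence gives C=2, G=2, A=3, T=6.
A+T = 9, G+C = 4
Tm = 2×9 + 4×4 = 34°C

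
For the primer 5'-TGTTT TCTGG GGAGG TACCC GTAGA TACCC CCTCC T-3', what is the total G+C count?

Counting bases: T=11, A=5, C=11, G=9
Total G or C: 9 + 11 = 20

20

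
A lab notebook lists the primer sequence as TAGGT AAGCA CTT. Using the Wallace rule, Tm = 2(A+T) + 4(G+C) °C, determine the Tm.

Base counts: G=3, A=4, C=2, T=4
So N_AT = 8 and N_GC = 5.
Tm = 2×8 + 4×5 = 36°C

36°C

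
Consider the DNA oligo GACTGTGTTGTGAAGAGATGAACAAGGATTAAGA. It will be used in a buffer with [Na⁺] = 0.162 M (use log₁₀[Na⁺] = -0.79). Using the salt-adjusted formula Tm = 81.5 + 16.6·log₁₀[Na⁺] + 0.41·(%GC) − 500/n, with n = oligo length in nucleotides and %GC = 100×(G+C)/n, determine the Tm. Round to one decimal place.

Length n = 34. Scanning the sequence gives T=8, G=11, C=2, A=13.
G+C = 13, so %GC = 13/34 × 100 = 38.235%
Salt term: 16.6 × (-0.79) = -13.114
GC term: 0.41 × 38.235 = 15.676; length term: −500/34 = −14.706
Tm = 81.5 + (-13.114) + 15.676 − 14.706 = 69.356 → 69.4°C

69.4°C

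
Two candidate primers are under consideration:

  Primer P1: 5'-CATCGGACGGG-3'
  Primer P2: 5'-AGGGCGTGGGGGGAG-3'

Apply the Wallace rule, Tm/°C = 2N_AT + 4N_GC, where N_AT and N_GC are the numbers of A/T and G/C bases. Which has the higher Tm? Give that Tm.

Primer P2, 54°C

Primer P1: A+T=3, G+C=8 → Tm = 2(3)+4(8) = 38°C
Primer P2: A+T=3, G+C=12 → Tm = 2(3)+4(12) = 54°C
38°C vs 54°C → primer P2 is higher.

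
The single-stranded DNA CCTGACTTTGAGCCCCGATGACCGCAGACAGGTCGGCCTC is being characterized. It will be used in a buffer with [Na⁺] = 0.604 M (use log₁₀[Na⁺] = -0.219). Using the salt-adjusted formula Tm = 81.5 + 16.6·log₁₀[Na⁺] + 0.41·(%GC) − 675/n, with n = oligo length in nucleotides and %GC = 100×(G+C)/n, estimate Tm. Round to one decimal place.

87.6°C

Length n = 40. Base counts: T=7, A=7, C=15, G=11
G+C = 26, so %GC = 26/40 × 100 = 65%
Salt term: 16.6 × (-0.219) = -3.635
GC term: 0.41 × 65 = 26.65; length term: −675/40 = −16.875
Tm = 81.5 + (-3.635) + 26.65 − 16.875 = 87.64 → 87.6°C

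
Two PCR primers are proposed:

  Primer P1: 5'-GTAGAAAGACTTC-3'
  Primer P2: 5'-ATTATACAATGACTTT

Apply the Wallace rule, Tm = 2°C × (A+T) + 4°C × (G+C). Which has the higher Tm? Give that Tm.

Primer P2, 38°C

Primer P1: A+T=8, G+C=5 → Tm = 2(8)+4(5) = 36°C
Primer P2: A+T=13, G+C=3 → Tm = 2(13)+4(3) = 38°C
36°C vs 38°C → primer P2 is higher.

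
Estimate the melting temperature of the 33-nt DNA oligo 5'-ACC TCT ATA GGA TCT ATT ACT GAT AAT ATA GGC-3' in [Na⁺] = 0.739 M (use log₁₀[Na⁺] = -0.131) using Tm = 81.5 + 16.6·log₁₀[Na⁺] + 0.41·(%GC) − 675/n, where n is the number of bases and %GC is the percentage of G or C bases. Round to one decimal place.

Length n = 33. Scanning the sequence gives C=6, A=11, T=11, G=5.
G+C = 11, so %GC = 11/33 × 100 = 33.333%
Salt term: 16.6 × (-0.131) = -2.175
GC term: 0.41 × 33.333 = 13.667; length term: −675/33 = −20.455
Tm = 81.5 + (-2.175) + 13.667 − 20.455 = 72.537 → 72.5°C

72.5°C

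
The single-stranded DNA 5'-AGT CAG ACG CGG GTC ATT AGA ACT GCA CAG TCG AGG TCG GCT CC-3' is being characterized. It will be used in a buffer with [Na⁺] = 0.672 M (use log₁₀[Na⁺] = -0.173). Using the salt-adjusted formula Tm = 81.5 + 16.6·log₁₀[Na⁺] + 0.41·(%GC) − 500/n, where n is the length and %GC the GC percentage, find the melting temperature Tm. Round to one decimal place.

Length n = 44. C=12, A=10, G=14, T=8
G+C = 26, so %GC = 26/44 × 100 = 59.091%
Salt term: 16.6 × (-0.173) = -2.872
GC term: 0.41 × 59.091 = 24.227; length term: −500/44 = −11.364
Tm = 81.5 + (-2.872) + 24.227 − 11.364 = 91.491 → 91.5°C

91.5°C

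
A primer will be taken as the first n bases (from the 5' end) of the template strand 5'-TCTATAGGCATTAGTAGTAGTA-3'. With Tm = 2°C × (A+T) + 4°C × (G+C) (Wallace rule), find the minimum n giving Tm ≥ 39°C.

First 14 bases: TCTATAGGCATTAG → Tm = 38°C (< 39°C)
First 15 bases: TCTATAGGCATTAGT → Tm = 40°C (≥ 39°C)
Since every base adds ≥2°C, Tm only increases with n, so the threshold is first crossed at n = 15.

n = 15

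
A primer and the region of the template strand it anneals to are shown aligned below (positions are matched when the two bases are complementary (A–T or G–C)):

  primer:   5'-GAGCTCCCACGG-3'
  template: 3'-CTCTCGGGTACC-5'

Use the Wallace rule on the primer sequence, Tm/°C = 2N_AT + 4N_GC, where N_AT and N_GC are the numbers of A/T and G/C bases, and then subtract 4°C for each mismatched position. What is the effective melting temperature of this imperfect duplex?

30°C

Primer base counts: A=2, T=1, G=4, C=5 → A+T=3, G+C=9
Perfect-match Tm = 2(3) + 4(9) = 6 + 36 = 42°C
Mismatches (positions where the bases are not complementary): 3 (at positions 4, 5, 10)
Effective Tm = 42 − 3×4 = 42 − 12 = 30°C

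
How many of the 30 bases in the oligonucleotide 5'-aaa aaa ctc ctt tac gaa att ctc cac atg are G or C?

Base counts: T=8, A=12, G=2, C=8
G+C = 2 + 8 = 10

10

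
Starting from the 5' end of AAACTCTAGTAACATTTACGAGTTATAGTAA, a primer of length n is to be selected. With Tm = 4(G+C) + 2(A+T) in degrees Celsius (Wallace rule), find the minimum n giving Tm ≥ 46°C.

First 18 bases: AAACTCTAGTAACATTTA → Tm = 44°C (< 46°C)
First 19 bases: AAACTCTAGTAACATTTAC → Tm = 48°C (≥ 46°C)
Each additional base adds 2°C (A/T) or 4°C (G/C), so Tm is non-decreasing in n; n = 19 is the first length to reach 46°C.

n = 19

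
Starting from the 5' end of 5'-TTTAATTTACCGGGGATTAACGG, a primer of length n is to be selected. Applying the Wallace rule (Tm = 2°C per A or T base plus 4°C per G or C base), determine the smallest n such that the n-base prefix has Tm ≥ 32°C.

n = 13

First 12 bases: TTTAATTTACCG → Tm = 30°C (< 32°C)
First 13 bases: TTTAATTTACCGG → Tm = 34°C (≥ 32°C)
Since every base adds ≥2°C, Tm only increases with n, so the threshold is first crossed at n = 13.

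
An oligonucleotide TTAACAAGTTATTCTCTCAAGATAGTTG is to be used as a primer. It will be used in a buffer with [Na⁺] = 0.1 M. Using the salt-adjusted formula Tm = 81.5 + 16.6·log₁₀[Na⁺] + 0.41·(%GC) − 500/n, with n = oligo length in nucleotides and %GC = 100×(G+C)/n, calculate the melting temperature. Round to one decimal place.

58.8°C

Length n = 28. Base counts: A=9, T=11, C=4, G=4
G+C = 8, so %GC = 8/28 × 100 = 28.571%
Salt term: 16.6 × (-1) = -16.6
GC term: 0.41 × 28.571 = 11.714; length term: −500/28 = −17.857
Tm = 81.5 + (-16.6) + 11.714 − 17.857 = 58.757 → 58.8°C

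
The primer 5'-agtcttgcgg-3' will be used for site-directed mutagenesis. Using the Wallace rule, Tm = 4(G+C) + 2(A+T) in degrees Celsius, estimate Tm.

Counting bases: T=3, C=2, A=1, G=4
So N_AT = 4 and N_GC = 6.
Tm = 2(4) + 4(6) = 8 + 24 = 32°C

32°C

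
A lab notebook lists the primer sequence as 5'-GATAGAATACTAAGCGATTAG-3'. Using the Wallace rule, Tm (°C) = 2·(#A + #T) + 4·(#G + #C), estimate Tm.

56°C

Base counts: T=5, G=5, A=9, C=2
So N_AT = 14 and N_GC = 7.
Tm = 4·7 + 2·14 = 28 + 28 = 56°C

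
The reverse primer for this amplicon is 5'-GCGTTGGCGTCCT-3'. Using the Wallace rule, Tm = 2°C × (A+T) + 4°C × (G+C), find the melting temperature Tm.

44°C

Counting bases: A=0, C=4, T=4, G=5
AT pairs contribute 4, GC pairs contribute 9.
Tm = 4·9 + 2·4 = 36 + 8 = 44°C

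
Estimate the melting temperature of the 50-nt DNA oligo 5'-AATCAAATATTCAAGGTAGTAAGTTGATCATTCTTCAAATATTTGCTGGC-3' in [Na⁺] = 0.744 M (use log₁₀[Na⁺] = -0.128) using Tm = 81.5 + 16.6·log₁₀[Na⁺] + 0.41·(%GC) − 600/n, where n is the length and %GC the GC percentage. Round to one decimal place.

79.7°C

Length n = 50. A=17, T=18, G=8, C=7
G+C = 15, so %GC = 15/50 × 100 = 30%
Salt term: 16.6 × (-0.128) = -2.125
GC term: 0.41 × 30 = 12.3; length term: −600/50 = −12
Tm = 81.5 + (-2.125) + 12.3 − 12 = 79.675 → 79.7°C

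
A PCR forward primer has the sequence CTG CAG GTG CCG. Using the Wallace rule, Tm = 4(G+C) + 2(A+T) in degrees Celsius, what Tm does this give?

Base counts: A=1, G=5, C=4, T=2
AT pairs contribute 3, GC pairs contribute 9.
Tm = 2(3) + 4(9) = 6 + 36 = 42°C

42°C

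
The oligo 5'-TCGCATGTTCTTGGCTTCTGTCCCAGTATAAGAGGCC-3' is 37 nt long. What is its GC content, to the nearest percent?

Counting bases: T=12, C=10, A=6, G=9
G+C = 9 + 10 = 19 out of 37 bases
%GC = 19/37 × 100 = 51.35% ≈ 51%

51%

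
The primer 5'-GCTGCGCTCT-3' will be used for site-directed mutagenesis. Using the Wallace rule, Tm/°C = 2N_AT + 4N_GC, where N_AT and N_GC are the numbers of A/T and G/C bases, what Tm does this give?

Counting bases: G=3, C=4, A=0, T=3
A+T = 3, G+C = 7
Tm = 2×3 + 4×7 = 34°C

34°C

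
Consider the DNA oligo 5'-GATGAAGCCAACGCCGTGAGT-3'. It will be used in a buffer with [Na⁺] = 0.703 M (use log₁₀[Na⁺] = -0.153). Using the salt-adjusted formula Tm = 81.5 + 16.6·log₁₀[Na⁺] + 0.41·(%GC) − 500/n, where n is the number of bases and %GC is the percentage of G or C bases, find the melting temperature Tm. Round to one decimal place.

Length n = 21. A=6, C=5, G=7, T=3
G+C = 12, so %GC = 12/21 × 100 = 57.143%
Salt term: 16.6 × (-0.153) = -2.54
GC term: 0.41 × 57.143 = 23.429; length term: −500/21 = −23.81
Tm = 81.5 + (-2.54) + 23.429 − 23.81 = 78.579 → 78.6°C

78.6°C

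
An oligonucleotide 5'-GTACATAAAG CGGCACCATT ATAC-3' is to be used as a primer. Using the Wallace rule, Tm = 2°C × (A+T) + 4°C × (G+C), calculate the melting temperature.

68°C

Counting bases: G=4, T=5, C=6, A=9
AT pairs contribute 14, GC pairs contribute 10.
Tm = 2×14 + 4×10 = 68°C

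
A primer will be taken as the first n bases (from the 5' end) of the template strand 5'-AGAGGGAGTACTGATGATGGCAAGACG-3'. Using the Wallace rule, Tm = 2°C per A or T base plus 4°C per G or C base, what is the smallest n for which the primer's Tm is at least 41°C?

First 13 bases: AGAGGGAGTACTG → Tm = 40°C (< 41°C)
First 14 bases: AGAGGGAGTACTGA → Tm = 42°C (≥ 41°C)
Since every base adds ≥2°C, Tm only increases with n, so the threshold is first crossed at n = 14.

n = 14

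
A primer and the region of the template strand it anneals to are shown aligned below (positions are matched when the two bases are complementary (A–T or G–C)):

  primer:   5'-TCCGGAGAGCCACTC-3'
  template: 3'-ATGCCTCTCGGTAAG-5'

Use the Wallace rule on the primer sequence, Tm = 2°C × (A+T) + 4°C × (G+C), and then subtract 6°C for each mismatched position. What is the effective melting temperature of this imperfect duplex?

38°C

Primer base counts: A=3, T=2, G=4, C=6 → A+T=5, G+C=10
Perfect-match Tm = 2(5) + 4(10) = 10 + 40 = 50°C
Mismatches (positions where the bases are not complementary): 2 (at positions 2, 13)
Effective Tm = 50 − 2×6 = 50 − 12 = 38°C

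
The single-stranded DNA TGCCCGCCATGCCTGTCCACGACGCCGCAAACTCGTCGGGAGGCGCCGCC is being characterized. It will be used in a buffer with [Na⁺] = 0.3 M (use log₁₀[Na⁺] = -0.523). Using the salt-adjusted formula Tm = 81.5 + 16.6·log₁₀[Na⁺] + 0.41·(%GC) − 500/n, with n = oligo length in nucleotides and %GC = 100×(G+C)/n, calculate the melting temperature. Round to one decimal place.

Length n = 50. Base counts: A=7, G=15, T=6, C=22
G+C = 37, so %GC = 37/50 × 100 = 74%
Salt term: 16.6 × (-0.523) = -8.682
GC term: 0.41 × 74 = 30.34; length term: −500/50 = −10
Tm = 81.5 + (-8.682) + 30.34 − 10 = 93.158 → 93.2°C

93.2°C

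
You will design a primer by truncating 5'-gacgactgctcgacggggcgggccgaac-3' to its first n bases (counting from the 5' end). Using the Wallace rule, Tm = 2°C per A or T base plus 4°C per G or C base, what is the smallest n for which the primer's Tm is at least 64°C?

First 18 bases: GACGACTGCTCGACGGGG → Tm = 62°C (< 64°C)
First 19 bases: GACGACTGCTCGACGGGGC → Tm = 66°C (≥ 64°C)
Since every base adds ≥2°C, Tm only increases with n, so the threshold is first crossed at n = 19.

n = 19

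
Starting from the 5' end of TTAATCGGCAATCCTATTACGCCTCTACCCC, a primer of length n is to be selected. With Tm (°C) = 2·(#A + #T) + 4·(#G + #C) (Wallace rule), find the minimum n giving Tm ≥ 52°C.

First 19 bases: TTAATCGGCAATCCTATTA → Tm = 50°C (< 52°C)
First 20 bases: TTAATCGGCAATCCTATTAC → Tm = 54°C (≥ 52°C)
Each additional base adds 2°C (A/T) or 4°C (G/C), so Tm is non-decreasing in n; n = 20 is the first length to reach 52°C.

n = 20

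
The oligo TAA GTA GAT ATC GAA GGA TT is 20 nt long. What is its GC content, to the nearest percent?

G=5, C=1, T=6, A=8
G+C = 5 + 1 = 6 out of 20 bases
%GC = 6/20 × 100 = 30% ≈ 30%

30%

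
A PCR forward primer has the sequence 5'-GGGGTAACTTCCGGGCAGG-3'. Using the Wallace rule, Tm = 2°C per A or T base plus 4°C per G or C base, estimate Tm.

Counting bases: T=3, G=9, C=4, A=3
AT pairs contribute 6, GC pairs contribute 13.
Tm = 4·13 + 2·6 = 52 + 12 = 64°C

64°C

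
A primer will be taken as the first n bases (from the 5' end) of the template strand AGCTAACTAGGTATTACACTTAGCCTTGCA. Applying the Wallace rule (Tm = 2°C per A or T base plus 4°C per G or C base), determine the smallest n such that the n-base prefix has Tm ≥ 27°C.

n = 10

First 9 bases: AGCTAACTA → Tm = 24°C (< 27°C)
First 10 bases: AGCTAACTAG → Tm = 28°C (≥ 27°C)
Since every base adds ≥2°C, Tm only increases with n, so the threshold is first crossed at n = 10.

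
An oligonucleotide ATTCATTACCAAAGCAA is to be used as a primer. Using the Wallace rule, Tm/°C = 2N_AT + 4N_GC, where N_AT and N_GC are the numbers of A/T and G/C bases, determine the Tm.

Scanning the sequence gives G=1, T=4, C=4, A=8.
A+T = 12, G+C = 5
Tm = 2×12 + 4×5 = 44°C

44°C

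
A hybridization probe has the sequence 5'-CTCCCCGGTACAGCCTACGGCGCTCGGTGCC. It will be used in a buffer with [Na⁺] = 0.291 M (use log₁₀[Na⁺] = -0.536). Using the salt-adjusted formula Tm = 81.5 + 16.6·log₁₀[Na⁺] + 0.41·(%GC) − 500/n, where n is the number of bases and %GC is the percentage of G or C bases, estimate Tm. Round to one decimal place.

86.9°C

Length n = 31. C=14, A=3, T=5, G=9
G+C = 23, so %GC = 23/31 × 100 = 74.194%
Salt term: 16.6 × (-0.536) = -8.898
GC term: 0.41 × 74.194 = 30.42; length term: −500/31 = −16.129
Tm = 81.5 + (-8.898) + 30.42 − 16.129 = 86.893 → 86.9°C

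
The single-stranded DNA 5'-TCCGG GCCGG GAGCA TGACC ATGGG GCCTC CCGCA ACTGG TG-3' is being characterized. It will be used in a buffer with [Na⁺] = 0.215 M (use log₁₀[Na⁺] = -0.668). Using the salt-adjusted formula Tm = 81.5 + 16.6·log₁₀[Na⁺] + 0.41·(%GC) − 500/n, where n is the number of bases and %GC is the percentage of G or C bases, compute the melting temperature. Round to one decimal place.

Length n = 42. C=14, T=6, A=6, G=16
G+C = 30, so %GC = 30/42 × 100 = 71.429%
Salt term: 16.6 × (-0.668) = -11.089
GC term: 0.41 × 71.429 = 29.286; length term: −500/42 = −11.905
Tm = 81.5 + (-11.089) + 29.286 − 11.905 = 87.792 → 87.8°C

87.8°C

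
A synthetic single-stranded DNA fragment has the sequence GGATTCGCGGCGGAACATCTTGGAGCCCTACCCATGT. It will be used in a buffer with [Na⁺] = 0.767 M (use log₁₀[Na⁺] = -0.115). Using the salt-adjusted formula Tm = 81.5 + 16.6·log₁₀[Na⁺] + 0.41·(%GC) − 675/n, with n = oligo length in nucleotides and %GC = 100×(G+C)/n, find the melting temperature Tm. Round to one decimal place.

Length n = 37. G=11, C=11, T=8, A=7
G+C = 22, so %GC = 22/37 × 100 = 59.459%
Salt term: 16.6 × (-0.115) = -1.909
GC term: 0.41 × 59.459 = 24.378; length term: −675/37 = −18.243
Tm = 81.5 + (-1.909) + 24.378 − 18.243 = 85.726 → 85.7°C

85.7°C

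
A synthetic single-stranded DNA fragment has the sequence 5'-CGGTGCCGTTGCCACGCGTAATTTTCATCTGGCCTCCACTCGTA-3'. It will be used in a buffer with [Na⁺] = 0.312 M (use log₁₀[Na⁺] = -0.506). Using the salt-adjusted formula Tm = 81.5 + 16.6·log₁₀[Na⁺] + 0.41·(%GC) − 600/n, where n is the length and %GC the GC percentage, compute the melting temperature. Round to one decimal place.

82.8°C

Length n = 44. Scanning the sequence gives T=13, A=6, G=10, C=15.
G+C = 25, so %GC = 25/44 × 100 = 56.818%
Salt term: 16.6 × (-0.506) = -8.4
GC term: 0.41 × 56.818 = 23.295; length term: −600/44 = −13.636
Tm = 81.5 + (-8.4) + 23.295 − 13.636 = 82.759 → 82.8°C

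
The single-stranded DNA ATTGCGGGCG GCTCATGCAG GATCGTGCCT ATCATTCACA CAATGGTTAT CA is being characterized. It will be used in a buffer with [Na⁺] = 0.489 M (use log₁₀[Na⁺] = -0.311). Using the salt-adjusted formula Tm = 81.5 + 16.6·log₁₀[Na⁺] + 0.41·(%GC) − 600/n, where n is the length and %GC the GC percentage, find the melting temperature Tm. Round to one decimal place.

85.3°C

Length n = 52. A=12, T=14, G=13, C=13
G+C = 26, so %GC = 26/52 × 100 = 50%
Salt term: 16.6 × (-0.311) = -5.163
GC term: 0.41 × 50 = 20.5; length term: −600/52 = −11.538
Tm = 81.5 + (-5.163) + 20.5 − 11.538 = 85.299 → 85.3°C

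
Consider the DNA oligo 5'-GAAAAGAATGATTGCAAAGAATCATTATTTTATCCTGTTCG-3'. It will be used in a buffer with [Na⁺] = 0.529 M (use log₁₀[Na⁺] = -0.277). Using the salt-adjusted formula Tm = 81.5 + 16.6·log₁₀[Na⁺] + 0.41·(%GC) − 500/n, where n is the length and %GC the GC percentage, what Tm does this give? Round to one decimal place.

76.7°C

Length n = 41. Base counts: A=15, C=5, T=14, G=7
G+C = 12, so %GC = 12/41 × 100 = 29.268%
Salt term: 16.6 × (-0.277) = -4.598
GC term: 0.41 × 29.268 = 12; length term: −500/41 = −12.195
Tm = 81.5 + (-4.598) + 12 − 12.195 = 76.707 → 76.7°C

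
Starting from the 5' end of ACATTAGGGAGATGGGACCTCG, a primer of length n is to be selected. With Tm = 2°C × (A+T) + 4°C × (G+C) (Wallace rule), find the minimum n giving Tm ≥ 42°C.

First 14 bases: ACATTAGGGAGATG → Tm = 40°C (< 42°C)
First 15 bases: ACATTAGGGAGATGG → Tm = 44°C (≥ 42°C)
Each additional base adds 2°C (A/T) or 4°C (G/C), so Tm is non-decreasing in n; n = 15 is the first length to reach 42°C.

n = 15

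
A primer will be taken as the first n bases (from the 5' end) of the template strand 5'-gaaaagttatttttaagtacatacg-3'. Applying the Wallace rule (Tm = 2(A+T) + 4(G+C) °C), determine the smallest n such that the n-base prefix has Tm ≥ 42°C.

First 17 bases: GAAAAGTTATTTTTAAG → Tm = 40°C (< 42°C)
First 18 bases: GAAAAGTTATTTTTAAGT → Tm = 42°C (≥ 42°C)
Since every base adds ≥2°C, Tm only increases with n, so the threshold is first crossed at n = 18.

n = 18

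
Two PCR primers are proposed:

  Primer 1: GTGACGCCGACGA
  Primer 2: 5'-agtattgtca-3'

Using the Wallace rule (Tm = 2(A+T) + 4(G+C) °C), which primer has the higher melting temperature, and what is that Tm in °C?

Primer 1, 44°C

Primer 1: A+T=4, G+C=9 → Tm = 2(4)+4(9) = 44°C
Primer 2: A+T=7, G+C=3 → Tm = 2(7)+4(3) = 26°C
44°C vs 26°C → primer 1 is higher.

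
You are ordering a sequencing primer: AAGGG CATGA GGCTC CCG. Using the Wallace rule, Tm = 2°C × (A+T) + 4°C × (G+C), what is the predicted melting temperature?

Counting bases: C=5, T=2, A=4, G=7
So N_AT = 6 and N_GC = 12.
Tm = 2×6 + 4×12 = 60°C

60°C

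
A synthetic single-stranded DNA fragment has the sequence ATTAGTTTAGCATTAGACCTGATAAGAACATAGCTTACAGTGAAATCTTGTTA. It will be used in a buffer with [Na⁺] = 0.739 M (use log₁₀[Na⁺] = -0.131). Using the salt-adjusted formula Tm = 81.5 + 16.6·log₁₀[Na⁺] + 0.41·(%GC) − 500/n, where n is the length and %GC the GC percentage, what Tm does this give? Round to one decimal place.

Length n = 53. Counting bases: T=18, G=9, A=19, C=7
G+C = 16, so %GC = 16/53 × 100 = 30.189%
Salt term: 16.6 × (-0.131) = -2.175
GC term: 0.41 × 30.189 = 12.377; length term: −500/53 = −9.434
Tm = 81.5 + (-2.175) + 12.377 − 9.434 = 82.268 → 82.3°C

82.3°C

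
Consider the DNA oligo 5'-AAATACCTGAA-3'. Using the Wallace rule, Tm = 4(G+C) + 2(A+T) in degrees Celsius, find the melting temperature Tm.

Scanning the sequence gives G=1, C=2, A=6, T=2.
A+T = 8, G+C = 3
Tm = 2(8) + 4(3) = 16 + 12 = 28°C

28°C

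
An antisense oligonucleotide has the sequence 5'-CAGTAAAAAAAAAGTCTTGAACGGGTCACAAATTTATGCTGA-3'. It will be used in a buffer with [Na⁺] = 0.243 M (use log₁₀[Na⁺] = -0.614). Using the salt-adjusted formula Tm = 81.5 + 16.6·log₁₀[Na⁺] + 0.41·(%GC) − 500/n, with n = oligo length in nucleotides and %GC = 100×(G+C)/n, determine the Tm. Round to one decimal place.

Length n = 42. Scanning the sequence gives A=18, T=10, C=6, G=8.
G+C = 14, so %GC = 14/42 × 100 = 33.333%
Salt term: 16.6 × (-0.614) = -10.192
GC term: 0.41 × 33.333 = 13.667; length term: −500/42 = −11.905
Tm = 81.5 + (-10.192) + 13.667 − 11.905 = 73.07 → 73.1°C

73.1°C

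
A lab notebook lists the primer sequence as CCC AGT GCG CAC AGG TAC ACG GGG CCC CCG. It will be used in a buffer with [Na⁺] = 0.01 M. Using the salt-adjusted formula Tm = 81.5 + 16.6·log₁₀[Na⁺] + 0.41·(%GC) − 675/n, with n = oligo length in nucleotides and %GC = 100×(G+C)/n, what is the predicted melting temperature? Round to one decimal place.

Length n = 30. Counting bases: T=2, A=5, G=10, C=13
G+C = 23, so %GC = 23/30 × 100 = 76.667%
Salt term: 16.6 × (-2) = -33.2
GC term: 0.41 × 76.667 = 31.433; length term: −675/30 = −22.5
Tm = 81.5 + (-33.2) + 31.433 − 22.5 = 57.233 → 57.2°C

57.2°C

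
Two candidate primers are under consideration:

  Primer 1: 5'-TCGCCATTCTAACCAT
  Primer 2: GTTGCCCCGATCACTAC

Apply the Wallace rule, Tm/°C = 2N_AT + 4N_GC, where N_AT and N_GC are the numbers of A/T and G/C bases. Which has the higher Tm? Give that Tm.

Primer 2, 54°C

Primer 1: A+T=9, G+C=7 → Tm = 2(9)+4(7) = 46°C
Primer 2: A+T=7, G+C=10 → Tm = 2(7)+4(10) = 54°C
46°C vs 54°C → primer 2 is higher.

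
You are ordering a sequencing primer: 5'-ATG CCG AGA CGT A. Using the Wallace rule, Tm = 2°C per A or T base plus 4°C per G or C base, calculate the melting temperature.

C=3, A=4, T=2, G=4
A+T = 6, G+C = 7
Tm = 4·7 + 2·6 = 28 + 12 = 40°C

40°C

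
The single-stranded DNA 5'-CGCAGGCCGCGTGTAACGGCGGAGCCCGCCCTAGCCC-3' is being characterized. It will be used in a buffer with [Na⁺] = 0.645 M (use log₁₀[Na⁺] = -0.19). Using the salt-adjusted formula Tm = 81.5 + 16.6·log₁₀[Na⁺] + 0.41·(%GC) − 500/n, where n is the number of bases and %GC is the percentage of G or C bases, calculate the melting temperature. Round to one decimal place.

97.0°C

Length n = 37. G=13, A=5, T=3, C=16
G+C = 29, so %GC = 29/37 × 100 = 78.378%
Salt term: 16.6 × (-0.19) = -3.154
GC term: 0.41 × 78.378 = 32.135; length term: −500/37 = −13.514
Tm = 81.5 + (-3.154) + 32.135 − 13.514 = 96.967 → 97.0°C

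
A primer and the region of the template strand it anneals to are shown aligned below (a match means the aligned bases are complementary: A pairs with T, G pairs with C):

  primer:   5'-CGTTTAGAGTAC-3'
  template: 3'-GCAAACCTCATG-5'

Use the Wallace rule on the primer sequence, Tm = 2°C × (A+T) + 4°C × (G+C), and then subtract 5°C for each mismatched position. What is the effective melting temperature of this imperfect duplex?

29°C

Primer base counts: A=3, T=4, G=3, C=2 → A+T=7, G+C=5
Perfect-match Tm = 2(7) + 4(5) = 14 + 20 = 34°C
Mismatches (positions where the bases are not complementary): 1 (at position 6)
Effective Tm = 34 − 1×5 = 34 − 5 = 29°C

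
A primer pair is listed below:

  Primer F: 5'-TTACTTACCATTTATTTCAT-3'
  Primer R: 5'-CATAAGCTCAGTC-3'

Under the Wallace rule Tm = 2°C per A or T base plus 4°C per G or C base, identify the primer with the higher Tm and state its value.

Primer F: A+T=16, G+C=4 → Tm = 2(16)+4(4) = 48°C
Primer R: A+T=7, G+C=6 → Tm = 2(7)+4(6) = 38°C
48°C vs 38°C → primer F is higher.

Primer F, 48°C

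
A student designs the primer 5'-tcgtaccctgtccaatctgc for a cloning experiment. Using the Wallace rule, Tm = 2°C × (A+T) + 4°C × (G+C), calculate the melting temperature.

62°C

Scanning the sequence gives A=3, T=6, C=8, G=3.
A+T = 9, G+C = 11
Tm = 2×9 + 4×11 = 62°C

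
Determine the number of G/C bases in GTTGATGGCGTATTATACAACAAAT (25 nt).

8

C=3, A=9, T=8, G=5
G+C = 5 + 3 = 8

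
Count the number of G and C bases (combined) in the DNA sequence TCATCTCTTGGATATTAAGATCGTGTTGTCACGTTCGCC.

17

Counting bases: G=8, C=9, A=7, T=15
Total G or C: 8 + 9 = 17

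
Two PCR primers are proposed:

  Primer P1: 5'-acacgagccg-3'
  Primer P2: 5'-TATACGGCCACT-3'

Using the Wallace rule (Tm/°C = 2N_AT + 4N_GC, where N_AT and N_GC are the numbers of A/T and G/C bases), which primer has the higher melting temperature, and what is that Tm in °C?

Primer P1: A+T=3, G+C=7 → Tm = 2(3)+4(7) = 34°C
Primer P2: A+T=6, G+C=6 → Tm = 2(6)+4(6) = 36°C
34°C vs 36°C → primer P2 is higher.

Primer P2, 36°C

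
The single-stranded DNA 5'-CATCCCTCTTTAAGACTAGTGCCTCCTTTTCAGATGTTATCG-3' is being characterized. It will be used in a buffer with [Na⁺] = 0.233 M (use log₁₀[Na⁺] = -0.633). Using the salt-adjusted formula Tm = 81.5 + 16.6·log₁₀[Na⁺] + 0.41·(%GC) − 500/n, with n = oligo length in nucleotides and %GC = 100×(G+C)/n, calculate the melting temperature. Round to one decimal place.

Length n = 42. Base counts: A=8, G=6, T=16, C=12
G+C = 18, so %GC = 18/42 × 100 = 42.857%
Salt term: 16.6 × (-0.633) = -10.508
GC term: 0.41 × 42.857 = 17.571; length term: −500/42 = −11.905
Tm = 81.5 + (-10.508) + 17.571 − 11.905 = 76.658 → 76.7°C

76.7°C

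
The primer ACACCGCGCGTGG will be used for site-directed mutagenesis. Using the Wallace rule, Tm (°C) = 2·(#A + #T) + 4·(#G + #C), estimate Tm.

46°C

Base counts: A=2, T=1, C=5, G=5
AT pairs contribute 3, GC pairs contribute 10.
Tm = 2(3) + 4(10) = 6 + 40 = 46°C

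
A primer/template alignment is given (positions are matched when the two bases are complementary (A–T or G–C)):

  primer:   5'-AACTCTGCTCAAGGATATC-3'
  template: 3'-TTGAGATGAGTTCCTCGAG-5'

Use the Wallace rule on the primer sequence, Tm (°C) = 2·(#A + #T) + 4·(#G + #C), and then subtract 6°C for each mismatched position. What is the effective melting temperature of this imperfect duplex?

36°C

Primer base counts: A=6, T=5, G=3, C=5 → A+T=11, G+C=8
Perfect-match Tm = 2(11) + 4(8) = 22 + 32 = 54°C
Mismatches (positions where the bases are not complementary): 3 (at positions 7, 16, 17)
Effective Tm = 54 − 3×6 = 54 − 18 = 36°C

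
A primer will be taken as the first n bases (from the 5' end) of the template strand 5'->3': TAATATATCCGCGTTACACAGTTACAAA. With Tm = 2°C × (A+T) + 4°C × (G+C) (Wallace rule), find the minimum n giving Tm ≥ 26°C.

First 10 bases: TAATATATCC → Tm = 24°C (< 26°C)
First 11 bases: TAATATATCCG → Tm = 28°C (≥ 26°C)
Each additional base adds 2°C (A/T) or 4°C (G/C), so Tm is non-decreasing in n; n = 11 is the first length to reach 26°C.

n = 11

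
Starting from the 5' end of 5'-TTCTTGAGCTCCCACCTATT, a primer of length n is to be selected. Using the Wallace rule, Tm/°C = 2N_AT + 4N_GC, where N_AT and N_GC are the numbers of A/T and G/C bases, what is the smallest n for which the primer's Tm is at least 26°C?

n = 9

First 8 bases: TTCTTGAG → Tm = 22°C (< 26°C)
First 9 bases: TTCTTGAGC → Tm = 26°C (≥ 26°C)
Each additional base adds 2°C (A/T) or 4°C (G/C), so Tm is non-decreasing in n; n = 9 is the first length to reach 26°C.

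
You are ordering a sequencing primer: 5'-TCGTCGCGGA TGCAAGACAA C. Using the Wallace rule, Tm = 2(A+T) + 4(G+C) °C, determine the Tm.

Scanning the sequence gives G=6, C=6, T=3, A=6.
A+T = 9, G+C = 12
Tm = 2(9) + 4(12) = 18 + 48 = 66°C

66°C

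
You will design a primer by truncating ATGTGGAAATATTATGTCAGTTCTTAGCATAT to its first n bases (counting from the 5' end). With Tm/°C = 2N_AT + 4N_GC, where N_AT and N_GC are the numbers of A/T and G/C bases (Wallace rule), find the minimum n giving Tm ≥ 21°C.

n = 8

First 7 bases: ATGTGGA → Tm = 20°C (< 21°C)
First 8 bases: ATGTGGAA → Tm = 22°C (≥ 21°C)
Each additional base adds 2°C (A/T) or 4°C (G/C), so Tm is non-decreasing in n; n = 8 is the first length to reach 21°C.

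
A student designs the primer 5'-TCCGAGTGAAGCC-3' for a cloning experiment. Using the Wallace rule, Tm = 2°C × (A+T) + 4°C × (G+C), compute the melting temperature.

42°C

A=3, T=2, G=4, C=4
So N_AT = 5 and N_GC = 8.
Tm = 2(5) + 4(8) = 10 + 32 = 42°C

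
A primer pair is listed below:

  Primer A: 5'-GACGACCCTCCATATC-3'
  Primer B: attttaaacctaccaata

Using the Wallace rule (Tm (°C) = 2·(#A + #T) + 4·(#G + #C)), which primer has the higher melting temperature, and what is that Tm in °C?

Primer A: A+T=7, G+C=9 → Tm = 2(7)+4(9) = 50°C
Primer B: A+T=14, G+C=4 → Tm = 2(14)+4(4) = 44°C
50°C vs 44°C → primer A is higher.

Primer A, 50°C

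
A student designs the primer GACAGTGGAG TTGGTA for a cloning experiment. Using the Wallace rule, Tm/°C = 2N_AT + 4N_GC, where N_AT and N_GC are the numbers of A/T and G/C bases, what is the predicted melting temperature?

Scanning the sequence gives A=4, G=7, C=1, T=4.
So N_AT = 8 and N_GC = 8.
Tm = 2×8 + 4×8 = 48°C

48°C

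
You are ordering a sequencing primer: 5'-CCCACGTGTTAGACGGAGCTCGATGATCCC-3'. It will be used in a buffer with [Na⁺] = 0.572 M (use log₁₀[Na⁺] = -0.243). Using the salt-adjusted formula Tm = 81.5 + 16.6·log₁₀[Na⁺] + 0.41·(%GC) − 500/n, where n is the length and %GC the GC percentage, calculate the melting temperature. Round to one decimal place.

85.4°C

Length n = 30. Scanning the sequence gives T=6, A=6, G=8, C=10.
G+C = 18, so %GC = 18/30 × 100 = 60%
Salt term: 16.6 × (-0.243) = -4.034
GC term: 0.41 × 60 = 24.6; length term: −500/30 = −16.667
Tm = 81.5 + (-4.034) + 24.6 − 16.667 = 85.399 → 85.4°C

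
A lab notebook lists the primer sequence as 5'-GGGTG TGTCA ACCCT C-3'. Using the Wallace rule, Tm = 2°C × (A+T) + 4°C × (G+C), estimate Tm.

G=5, T=4, A=2, C=5
A+T = 6, G+C = 10
Tm = 4·10 + 2·6 = 40 + 12 = 52°C

52°C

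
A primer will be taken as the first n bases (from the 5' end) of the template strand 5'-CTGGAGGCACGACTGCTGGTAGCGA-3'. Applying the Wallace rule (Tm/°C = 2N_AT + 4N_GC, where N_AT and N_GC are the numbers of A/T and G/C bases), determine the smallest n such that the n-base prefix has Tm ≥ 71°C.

First 21 bases: CTGGAGGCACGACTGCTGGTA → Tm = 68°C (< 71°C)
First 22 bases: CTGGAGGCACGACTGCTGGTAG → Tm = 72°C (≥ 71°C)
Each additional base adds 2°C (A/T) or 4°C (G/C), so Tm is non-decreasing in n; n = 22 is the first length to reach 71°C.

n = 22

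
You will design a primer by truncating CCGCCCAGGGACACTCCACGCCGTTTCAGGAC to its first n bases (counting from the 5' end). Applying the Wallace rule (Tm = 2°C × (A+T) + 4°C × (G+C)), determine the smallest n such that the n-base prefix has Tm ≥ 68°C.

First 19 bases: CCGCCCAGGGACACTCCAC → Tm = 66°C (< 68°C)
First 20 bases: CCGCCCAGGGACACTCCACG → Tm = 70°C (≥ 68°C)
Each additional base adds 2°C (A/T) or 4°C (G/C), so Tm is non-decreasing in n; n = 20 is the first length to reach 68°C.

n = 20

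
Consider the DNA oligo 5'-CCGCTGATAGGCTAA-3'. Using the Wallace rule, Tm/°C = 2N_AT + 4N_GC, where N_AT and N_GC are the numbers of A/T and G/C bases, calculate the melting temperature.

Counting bases: A=4, T=3, C=4, G=4
So N_AT = 7 and N_GC = 8.
Tm = 2×7 + 4×8 = 46°C

46°C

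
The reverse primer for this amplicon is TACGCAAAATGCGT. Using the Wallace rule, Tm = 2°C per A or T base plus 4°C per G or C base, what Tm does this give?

Counting bases: C=3, T=3, G=3, A=5
So N_AT = 8 and N_GC = 6.
Tm = 2(8) + 4(6) = 16 + 24 = 40°C

40°C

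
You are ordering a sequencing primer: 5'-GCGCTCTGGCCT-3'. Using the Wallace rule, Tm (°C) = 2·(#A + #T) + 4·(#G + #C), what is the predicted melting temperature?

Scanning the sequence gives A=0, T=3, G=4, C=5.
AT pairs contribute 3, GC pairs contribute 9.
Tm = 2×3 + 4×9 = 42°C

42°C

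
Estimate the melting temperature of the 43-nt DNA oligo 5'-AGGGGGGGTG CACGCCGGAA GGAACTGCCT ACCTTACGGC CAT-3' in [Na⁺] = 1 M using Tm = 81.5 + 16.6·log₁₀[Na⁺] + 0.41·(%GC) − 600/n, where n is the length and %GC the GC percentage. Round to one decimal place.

94.2°C

Length n = 43. Base counts: C=12, T=6, A=9, G=16
G+C = 28, so %GC = 28/43 × 100 = 65.116%
Salt term: 16.6 × (0) = 0
GC term: 0.41 × 65.116 = 26.698; length term: −600/43 = −13.953
Tm = 81.5 + (0) + 26.698 − 13.953 = 94.245 → 94.2°C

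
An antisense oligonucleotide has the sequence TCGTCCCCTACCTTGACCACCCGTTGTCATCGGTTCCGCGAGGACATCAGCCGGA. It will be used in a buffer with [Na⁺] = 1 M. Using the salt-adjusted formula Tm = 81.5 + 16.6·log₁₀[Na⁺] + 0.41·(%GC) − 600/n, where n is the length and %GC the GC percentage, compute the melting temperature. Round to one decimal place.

Length n = 55. Counting bases: A=9, C=21, T=12, G=13
G+C = 34, so %GC = 34/55 × 100 = 61.818%
Salt term: 16.6 × (0) = 0
GC term: 0.41 × 61.818 = 25.345; length term: −600/55 = −10.909
Tm = 81.5 + (0) + 25.345 − 10.909 = 95.936 → 95.9°C

95.9°C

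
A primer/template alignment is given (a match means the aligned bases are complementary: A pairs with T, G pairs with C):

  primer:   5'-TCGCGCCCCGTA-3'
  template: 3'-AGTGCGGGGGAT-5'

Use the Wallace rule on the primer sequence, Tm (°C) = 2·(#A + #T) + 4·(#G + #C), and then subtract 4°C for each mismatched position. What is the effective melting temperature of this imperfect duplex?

34°C

Primer base counts: A=1, T=2, G=3, C=6 → A+T=3, G+C=9
Perfect-match Tm = 2(3) + 4(9) = 6 + 36 = 42°C
Mismatches (positions where the bases are not complementary): 2 (at positions 3, 10)
Effective Tm = 42 − 2×4 = 42 − 8 = 34°C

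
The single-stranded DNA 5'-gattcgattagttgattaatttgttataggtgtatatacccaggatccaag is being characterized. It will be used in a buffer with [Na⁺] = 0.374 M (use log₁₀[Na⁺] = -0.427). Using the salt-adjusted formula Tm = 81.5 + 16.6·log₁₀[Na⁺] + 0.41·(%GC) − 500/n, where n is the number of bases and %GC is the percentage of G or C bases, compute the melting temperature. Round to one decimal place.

78.3°C

Length n = 51. Base counts: A=15, C=6, G=11, T=19
G+C = 17, so %GC = 17/51 × 100 = 33.333%
Salt term: 16.6 × (-0.427) = -7.088
GC term: 0.41 × 33.333 = 13.667; length term: −500/51 = −9.804
Tm = 81.5 + (-7.088) + 13.667 − 9.804 = 78.275 → 78.3°C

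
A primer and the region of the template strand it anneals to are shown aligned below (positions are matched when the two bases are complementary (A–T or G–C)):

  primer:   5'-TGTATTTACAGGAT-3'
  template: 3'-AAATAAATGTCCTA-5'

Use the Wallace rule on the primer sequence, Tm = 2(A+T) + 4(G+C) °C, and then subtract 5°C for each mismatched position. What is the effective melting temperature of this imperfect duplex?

31°C

Primer base counts: A=4, T=6, G=3, C=1 → A+T=10, G+C=4
Perfect-match Tm = 2(10) + 4(4) = 20 + 16 = 36°C
Mismatches (positions where the bases are not complementary): 1 (at position 2)
Effective Tm = 36 − 1×5 = 36 − 5 = 31°C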